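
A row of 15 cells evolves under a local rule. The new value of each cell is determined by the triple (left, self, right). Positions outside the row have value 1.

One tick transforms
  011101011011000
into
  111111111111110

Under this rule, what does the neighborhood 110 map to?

1

At position 3 the neighborhood is 110; the next row has 1 there.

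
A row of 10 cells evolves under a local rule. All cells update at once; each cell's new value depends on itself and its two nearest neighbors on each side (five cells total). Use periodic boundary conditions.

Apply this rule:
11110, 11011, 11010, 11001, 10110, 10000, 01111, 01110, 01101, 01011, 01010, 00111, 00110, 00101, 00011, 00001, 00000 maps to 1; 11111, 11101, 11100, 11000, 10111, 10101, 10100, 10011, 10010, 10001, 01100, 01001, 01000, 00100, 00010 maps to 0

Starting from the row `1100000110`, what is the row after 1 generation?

1001111111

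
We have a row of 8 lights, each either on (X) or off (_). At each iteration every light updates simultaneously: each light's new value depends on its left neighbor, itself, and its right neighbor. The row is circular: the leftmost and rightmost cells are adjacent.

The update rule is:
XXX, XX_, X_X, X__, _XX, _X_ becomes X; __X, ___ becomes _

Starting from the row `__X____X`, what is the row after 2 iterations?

XXXXX__X

X_XX___X
XXXXX__X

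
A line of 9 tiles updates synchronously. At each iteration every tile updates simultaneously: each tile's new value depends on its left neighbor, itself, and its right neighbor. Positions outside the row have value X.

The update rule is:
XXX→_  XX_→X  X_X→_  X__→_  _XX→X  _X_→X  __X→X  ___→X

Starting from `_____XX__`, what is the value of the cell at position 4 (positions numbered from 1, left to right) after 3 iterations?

iteration 1: _XXXXXX_X
iteration 2: _X____X_X
iteration 3: _X_XXXX_X
position 4 holds X

X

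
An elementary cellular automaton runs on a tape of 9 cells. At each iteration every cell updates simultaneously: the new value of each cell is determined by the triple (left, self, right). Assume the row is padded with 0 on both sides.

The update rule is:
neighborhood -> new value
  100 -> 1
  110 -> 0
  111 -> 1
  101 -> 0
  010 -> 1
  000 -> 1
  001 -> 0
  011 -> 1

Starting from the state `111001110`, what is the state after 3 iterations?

110101101

110101101
100101001
110101101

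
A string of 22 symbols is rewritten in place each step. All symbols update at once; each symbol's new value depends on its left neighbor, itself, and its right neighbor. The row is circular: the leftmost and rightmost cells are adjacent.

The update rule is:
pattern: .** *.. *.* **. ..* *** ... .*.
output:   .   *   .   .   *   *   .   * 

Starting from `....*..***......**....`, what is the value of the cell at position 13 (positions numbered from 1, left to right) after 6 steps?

...****.*.*....*..*...
..*.**..*.**..******..
.**...***...**.****.*.
*..*.*.*.*.*....**..**
.***.*.*.*.**..*..**.*
..*..*.*.*...*****...*
position 13 holds .

.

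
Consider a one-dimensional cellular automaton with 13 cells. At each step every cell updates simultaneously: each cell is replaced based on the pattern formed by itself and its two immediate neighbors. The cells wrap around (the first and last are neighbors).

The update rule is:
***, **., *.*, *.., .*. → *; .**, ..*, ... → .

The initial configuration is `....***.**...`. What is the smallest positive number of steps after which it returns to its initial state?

13

step 1: .....***.**..
step 2: ......***.**.
step 3: .......***.**
step 4: *.......***.*
step 5: **.......***.
step 6: .**.......***
step 7: *.**.......**
step 8: **.**.......*
step 9: ***.**.......
step 10: .***.**......
step 11: ..***.**.....
step 12: ...***.**....
step 13: ....***.**...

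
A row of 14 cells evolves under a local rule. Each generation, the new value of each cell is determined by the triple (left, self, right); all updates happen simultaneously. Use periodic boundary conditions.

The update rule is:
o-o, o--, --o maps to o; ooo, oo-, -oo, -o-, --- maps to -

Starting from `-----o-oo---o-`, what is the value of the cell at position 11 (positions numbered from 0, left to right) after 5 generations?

o

generation 1: ----o-o--o-o-o
generation 2: o--o-o-oo-o-o-
generation 3: -oo-o-o--o-o-o
generation 4: o--o-o-oo-o-o-  (repeats generation 2; period 2)
generation 5: -oo-o-o--o-o-o
position 11 holds o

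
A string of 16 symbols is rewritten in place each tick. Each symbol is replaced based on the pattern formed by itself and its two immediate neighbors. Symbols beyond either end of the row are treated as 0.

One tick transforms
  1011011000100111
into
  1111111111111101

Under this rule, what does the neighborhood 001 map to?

At position 9 the neighborhood is 001; the next row has 1 there.

1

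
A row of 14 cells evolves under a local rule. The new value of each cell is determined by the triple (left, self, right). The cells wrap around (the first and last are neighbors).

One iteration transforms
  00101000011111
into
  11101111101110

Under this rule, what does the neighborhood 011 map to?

0

At position 9 the neighborhood is 011; the next row has 0 there.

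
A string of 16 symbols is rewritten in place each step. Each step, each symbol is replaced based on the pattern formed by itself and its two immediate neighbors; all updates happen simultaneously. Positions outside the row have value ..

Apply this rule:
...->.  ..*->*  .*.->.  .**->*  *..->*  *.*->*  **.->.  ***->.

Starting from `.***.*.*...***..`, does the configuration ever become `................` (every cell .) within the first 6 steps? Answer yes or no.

step 1: **..*.*.*.**..*.
step 2: *.**.*.*.**.**.*
step 3: .**.*.*.**.**.*.
step 4: **.*.*.**.**.*.*
step 5: *.*.*.**.**.*.*.
step 6: .*.*.**.**.*.*.*
step 6 is .*.*.**.**.*.*.*, still not uniform .

no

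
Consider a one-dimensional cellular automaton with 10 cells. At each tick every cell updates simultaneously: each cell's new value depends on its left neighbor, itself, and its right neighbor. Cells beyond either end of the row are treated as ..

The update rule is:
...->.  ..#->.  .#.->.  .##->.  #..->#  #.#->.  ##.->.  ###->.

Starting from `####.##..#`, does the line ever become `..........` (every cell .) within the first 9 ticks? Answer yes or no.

yes

tick 1: .......#..
tick 2: ........#.
tick 3: .........#
tick 4: ..........
all cells are . at tick 4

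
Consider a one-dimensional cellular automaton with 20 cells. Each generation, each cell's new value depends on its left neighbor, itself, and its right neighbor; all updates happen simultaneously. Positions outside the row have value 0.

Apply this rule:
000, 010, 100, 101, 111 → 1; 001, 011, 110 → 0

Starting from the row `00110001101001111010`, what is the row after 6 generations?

11011101101111010101

generation 1: 10001100011100110111
generation 2: 11100011001010001010
generation 3: 01011000101111101111
generation 4: 01100110110111010110
generation 5: 00010001001010111001
generation 6: 11011101101111010101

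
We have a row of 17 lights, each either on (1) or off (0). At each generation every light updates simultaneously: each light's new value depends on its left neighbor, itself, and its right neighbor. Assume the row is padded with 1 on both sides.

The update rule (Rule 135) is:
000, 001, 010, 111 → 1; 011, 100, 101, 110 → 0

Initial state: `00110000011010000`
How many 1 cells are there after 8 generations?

01000111100010111
01011011001110011
01000000010100101
01011111110101100
01001111100100001
01010111001101110
01010010010000100
01010110110111101
count of 1: 11

11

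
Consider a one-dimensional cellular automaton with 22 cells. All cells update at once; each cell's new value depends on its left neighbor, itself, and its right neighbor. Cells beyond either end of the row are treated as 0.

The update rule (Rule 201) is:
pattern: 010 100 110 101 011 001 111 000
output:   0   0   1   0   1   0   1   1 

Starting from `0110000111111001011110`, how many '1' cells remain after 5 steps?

0110110111111000011110
0110110111111011011110
0110110111111011011110  (fixed point — unchanged through step 5)
count of 1: 16

16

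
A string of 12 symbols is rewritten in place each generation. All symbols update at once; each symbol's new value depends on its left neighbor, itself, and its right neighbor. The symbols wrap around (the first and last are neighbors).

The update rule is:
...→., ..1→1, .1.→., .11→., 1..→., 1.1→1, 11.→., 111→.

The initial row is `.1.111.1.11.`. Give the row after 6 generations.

.1.1...1.1..

1.1...1.1...
.1...1.1...1
1...1.1...1.
...1.1...1.1
..1.1...1.1.
.1.1...1.1..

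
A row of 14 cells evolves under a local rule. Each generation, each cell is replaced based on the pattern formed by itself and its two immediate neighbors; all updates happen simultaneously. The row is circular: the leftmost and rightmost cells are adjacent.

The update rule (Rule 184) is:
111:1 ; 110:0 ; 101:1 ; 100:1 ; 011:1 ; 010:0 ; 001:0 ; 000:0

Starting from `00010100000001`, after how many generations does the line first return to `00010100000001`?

14

10001010000000
01000101000000
00100010100000
00010001010000
00001000101000
00000100010100
00000010001010
00000001000101
10000000100010
01000000010001
10100000001000
01010000000100
00101000000010
00010100000001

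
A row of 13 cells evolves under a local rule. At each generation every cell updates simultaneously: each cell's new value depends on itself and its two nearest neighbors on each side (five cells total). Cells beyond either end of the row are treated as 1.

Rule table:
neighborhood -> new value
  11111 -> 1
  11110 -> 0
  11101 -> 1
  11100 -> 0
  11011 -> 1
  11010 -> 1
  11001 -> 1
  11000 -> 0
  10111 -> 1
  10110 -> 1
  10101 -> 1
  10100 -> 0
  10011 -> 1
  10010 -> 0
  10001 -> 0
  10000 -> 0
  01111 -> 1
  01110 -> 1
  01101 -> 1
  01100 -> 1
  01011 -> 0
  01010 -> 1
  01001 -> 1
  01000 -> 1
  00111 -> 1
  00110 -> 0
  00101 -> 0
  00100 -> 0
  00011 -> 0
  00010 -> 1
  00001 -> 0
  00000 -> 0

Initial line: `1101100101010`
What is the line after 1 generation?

0111110011110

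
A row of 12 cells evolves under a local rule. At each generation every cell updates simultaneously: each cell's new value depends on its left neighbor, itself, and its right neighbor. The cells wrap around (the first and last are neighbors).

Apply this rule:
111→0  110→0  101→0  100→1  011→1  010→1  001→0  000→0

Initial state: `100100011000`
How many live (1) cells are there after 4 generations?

6

110110010100
100101010110
110101010100
100101010110
count of 1: 6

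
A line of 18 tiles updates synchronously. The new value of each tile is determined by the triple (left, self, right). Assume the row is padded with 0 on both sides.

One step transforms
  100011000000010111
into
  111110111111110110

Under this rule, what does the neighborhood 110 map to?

0

At position 5 the neighborhood is 110; the next row has 0 there.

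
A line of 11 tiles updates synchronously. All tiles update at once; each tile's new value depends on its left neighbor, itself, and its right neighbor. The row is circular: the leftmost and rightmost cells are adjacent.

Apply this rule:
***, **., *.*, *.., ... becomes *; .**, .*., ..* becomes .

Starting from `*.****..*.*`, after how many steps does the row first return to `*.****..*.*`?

11

**.****..*.
.**.****..*
*.**.****..
.*.**.****.
..*.**.****
*..*.**.***
**..*.**.**
***..*.**.*
****..*.**.
.****..*.**
*.****..*.*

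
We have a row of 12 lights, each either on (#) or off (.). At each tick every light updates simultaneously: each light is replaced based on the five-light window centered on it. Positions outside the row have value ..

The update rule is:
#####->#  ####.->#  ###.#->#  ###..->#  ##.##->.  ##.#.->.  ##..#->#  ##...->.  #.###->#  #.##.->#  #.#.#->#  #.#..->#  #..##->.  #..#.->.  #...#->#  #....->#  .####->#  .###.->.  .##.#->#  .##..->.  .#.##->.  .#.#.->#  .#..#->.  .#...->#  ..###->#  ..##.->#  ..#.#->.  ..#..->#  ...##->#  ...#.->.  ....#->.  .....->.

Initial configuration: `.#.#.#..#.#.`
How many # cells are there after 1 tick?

..####...###
count of #: 7

7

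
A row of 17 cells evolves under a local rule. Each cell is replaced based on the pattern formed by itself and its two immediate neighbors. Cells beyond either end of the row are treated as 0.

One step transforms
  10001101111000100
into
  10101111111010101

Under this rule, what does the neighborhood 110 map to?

1

At position 5 the neighborhood is 110; the next row has 1 there.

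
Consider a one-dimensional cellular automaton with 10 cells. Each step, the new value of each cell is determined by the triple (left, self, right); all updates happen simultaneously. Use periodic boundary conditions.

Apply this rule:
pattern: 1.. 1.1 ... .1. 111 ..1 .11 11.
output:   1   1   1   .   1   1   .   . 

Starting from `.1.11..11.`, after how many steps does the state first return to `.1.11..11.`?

step 1: 1.1..11..1
step 2: .1.11..11.

2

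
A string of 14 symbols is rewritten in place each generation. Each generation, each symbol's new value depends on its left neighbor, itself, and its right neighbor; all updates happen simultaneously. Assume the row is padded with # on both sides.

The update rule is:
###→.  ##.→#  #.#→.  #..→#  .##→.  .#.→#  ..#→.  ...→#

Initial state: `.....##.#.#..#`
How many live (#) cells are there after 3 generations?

7

####..#.#.##..
...##.#.#..##.
##..#.#.##..#.
count of #: 7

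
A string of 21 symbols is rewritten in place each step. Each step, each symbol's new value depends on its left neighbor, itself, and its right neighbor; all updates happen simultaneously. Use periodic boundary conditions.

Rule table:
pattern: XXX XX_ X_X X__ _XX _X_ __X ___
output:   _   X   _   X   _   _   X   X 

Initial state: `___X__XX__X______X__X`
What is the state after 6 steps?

step 1: XXX_XX_XXX_XXXXXX_XX_
step 2: __X__X___X______X__X_
step 3: XX_XX_XXX_XXXXXX_XX_X
step 4: _X__X___X______X__X__
step 5: X_XX_XXX_XXXXXX_XX_XX
step 6: X__X___X______X__X___

X__X___X______X__X___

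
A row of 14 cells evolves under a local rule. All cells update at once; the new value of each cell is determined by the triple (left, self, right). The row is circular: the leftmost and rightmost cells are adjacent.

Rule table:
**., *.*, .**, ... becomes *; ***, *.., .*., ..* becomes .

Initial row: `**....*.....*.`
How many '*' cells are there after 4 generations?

generation 1: **.**...***..*
generation 2: .****.*.*.*..*
generation 3: **..**.*.*....
generation 4: **..***.*..**.
count of *: 8

8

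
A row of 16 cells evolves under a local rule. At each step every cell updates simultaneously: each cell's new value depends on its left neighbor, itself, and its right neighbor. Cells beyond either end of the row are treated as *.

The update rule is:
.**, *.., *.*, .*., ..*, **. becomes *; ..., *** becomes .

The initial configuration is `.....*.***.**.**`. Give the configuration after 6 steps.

step 1: *...****.******.
step 2: **.**..***....**
step 3: .*******.**..**.
step 4: **.....*********
step 5: .**...**........
step 6: ****.****......*

****.****......*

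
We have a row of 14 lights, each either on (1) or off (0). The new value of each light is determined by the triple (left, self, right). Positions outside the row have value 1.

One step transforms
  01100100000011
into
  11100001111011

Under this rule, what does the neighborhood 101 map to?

At position 0 the neighborhood is 101; the next row has 1 there.

1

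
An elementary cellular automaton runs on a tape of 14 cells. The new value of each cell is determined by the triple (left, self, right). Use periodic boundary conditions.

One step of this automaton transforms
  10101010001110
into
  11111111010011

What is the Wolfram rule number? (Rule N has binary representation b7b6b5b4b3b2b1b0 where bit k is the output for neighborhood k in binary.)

118

position 11: 111 → 0  (bit 7 = 0)
position 12: 110 → 1  (bit 6 = 1)
position 1: 101 → 1  (bit 5 = 1)
position 7: 100 → 1  (bit 4 = 1)
position 10: 011 → 0  (bit 3 = 0)
position 0: 010 → 1  (bit 2 = 1)
position 9: 001 → 1  (bit 1 = 1)
position 8: 000 → 0  (bit 0 = 0)
bits b7..b0 = 01110110 = 118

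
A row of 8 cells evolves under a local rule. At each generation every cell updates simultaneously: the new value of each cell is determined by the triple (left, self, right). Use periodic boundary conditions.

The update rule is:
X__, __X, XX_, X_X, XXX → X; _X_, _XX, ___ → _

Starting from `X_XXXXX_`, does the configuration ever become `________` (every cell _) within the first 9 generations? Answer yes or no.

_X_XXXXX
X_X_XXXX
XX_X_XXX
XXX_X_XX
XXXX_X_X
XXXXX_X_
_XXXXX_X
X_XXXXX_  (repeats generation 0; period 8)
generation 9: _X_XXXXX
generation 9 is _X_XXXXX, still not uniform _

no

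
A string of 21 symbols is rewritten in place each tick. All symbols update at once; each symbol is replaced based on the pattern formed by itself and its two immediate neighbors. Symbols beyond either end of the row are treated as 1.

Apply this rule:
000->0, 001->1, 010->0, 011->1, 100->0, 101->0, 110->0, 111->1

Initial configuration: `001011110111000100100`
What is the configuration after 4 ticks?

011100110001001001111

010011100110001001001
000111001100010010011
001110011000100100111
011100110001001001111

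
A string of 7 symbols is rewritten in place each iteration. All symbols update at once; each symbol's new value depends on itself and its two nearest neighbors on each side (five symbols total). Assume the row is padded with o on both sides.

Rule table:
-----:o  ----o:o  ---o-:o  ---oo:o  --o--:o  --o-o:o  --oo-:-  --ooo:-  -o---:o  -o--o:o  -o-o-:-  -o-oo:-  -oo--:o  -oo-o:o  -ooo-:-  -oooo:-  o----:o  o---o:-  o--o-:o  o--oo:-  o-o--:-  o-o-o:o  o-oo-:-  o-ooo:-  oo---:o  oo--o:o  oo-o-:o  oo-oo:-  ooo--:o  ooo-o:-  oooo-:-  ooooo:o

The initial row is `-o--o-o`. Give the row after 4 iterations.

oo--oo-

o-ooo--
----oo-
oooo-o-
oo--oo-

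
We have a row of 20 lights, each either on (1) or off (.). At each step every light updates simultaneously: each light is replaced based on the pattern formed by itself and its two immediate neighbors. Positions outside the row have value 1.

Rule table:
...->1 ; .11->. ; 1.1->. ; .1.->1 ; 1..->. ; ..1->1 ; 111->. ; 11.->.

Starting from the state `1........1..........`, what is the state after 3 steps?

.1.11111111111111111

..11111111.111111111
.1..................
.1.11111111111111111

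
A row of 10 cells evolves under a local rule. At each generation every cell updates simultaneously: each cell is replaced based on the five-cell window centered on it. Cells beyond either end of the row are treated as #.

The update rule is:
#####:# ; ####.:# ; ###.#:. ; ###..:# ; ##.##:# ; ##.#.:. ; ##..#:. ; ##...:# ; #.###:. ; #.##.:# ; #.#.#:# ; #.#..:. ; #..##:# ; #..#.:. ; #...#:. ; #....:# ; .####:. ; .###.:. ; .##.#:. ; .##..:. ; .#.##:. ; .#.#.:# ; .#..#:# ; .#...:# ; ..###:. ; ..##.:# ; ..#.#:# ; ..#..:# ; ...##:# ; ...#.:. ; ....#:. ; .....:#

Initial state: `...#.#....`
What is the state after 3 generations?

.##.##..#.

#..##.##.#
#.##.##.#.
.##.##..#.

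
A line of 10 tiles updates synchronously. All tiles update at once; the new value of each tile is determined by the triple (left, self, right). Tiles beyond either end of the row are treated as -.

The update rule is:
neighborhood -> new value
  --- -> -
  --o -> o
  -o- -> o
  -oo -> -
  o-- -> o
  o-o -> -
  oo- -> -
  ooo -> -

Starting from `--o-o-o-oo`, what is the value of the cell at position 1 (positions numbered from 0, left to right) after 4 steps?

-

-oo-o-o---
o---o-oo--
oo-oo---o-
-----o-ooo
position 1 holds -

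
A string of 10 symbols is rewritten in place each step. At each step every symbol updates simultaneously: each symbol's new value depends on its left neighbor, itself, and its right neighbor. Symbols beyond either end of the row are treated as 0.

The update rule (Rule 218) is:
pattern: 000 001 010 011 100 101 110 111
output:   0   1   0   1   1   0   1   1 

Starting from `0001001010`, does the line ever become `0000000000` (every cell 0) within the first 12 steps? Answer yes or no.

step 1: 0010110001
step 2: 0100111010
step 3: 1011111001
step 4: 0011111110
step 5: 0111111111
step 6: 1111111111
step 7: 1111111111  (fixed point — unchanged through step 12)
step 12 is 1111111111, still not uniform 0

no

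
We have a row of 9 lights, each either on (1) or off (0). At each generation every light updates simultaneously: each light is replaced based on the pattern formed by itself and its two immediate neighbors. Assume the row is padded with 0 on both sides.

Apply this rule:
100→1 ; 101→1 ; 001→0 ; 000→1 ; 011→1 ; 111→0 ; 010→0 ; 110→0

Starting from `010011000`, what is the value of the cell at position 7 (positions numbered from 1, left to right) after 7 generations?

001010111
100101100
010011011
001010110
100101101
010011010
001010101
position 7 holds 1

1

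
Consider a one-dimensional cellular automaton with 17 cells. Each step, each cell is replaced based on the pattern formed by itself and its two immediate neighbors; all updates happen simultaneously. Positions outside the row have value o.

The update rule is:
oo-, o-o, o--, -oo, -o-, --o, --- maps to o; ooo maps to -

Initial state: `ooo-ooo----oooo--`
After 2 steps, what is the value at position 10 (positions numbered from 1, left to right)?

-

--ooo-oooooo--ooo
ooo-ooo----oooo--
position 10 holds -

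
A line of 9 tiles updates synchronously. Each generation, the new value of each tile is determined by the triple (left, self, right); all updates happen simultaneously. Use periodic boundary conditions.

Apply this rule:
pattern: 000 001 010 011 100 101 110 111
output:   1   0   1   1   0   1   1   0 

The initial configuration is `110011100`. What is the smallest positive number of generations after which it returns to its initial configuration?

generation 1: 110010100
generation 2: 110011100

2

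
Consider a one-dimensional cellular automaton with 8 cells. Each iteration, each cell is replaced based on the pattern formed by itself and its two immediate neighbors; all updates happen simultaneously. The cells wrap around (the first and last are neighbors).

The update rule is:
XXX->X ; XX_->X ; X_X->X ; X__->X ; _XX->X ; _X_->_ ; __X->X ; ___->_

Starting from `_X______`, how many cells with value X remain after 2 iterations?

iteration 1: X_X_____
iteration 2: _X_X___X
count of X: 3

3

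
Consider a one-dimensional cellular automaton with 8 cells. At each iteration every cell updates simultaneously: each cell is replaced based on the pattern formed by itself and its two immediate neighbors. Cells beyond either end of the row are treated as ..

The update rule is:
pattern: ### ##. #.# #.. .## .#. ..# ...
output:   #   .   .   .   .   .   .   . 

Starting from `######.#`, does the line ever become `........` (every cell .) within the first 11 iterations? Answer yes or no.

yes

iteration 1: .####...
iteration 2: ..##....
iteration 3: ........
all cells are . at iteration 3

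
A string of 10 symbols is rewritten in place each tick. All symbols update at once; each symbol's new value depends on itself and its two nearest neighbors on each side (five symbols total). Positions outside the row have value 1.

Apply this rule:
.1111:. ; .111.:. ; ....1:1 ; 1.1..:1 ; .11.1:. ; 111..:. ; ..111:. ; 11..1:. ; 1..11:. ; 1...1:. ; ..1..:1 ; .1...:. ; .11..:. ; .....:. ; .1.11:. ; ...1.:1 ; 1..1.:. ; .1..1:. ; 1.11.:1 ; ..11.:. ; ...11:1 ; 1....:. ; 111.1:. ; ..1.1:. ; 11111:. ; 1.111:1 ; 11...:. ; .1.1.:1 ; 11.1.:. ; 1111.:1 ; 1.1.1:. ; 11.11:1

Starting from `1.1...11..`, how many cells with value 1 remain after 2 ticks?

4

..1..1....
..1..1..11
count of 1: 4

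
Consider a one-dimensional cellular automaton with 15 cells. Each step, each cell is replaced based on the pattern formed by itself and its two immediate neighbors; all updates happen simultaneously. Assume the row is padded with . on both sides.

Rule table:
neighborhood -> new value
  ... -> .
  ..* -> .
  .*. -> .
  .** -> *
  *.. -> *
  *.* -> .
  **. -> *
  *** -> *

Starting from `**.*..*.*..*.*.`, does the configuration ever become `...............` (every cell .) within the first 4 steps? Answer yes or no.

**..*....*....*
***..*....*....
****..*....*...
*****..*....*..
step 4 is *****..*....*.., still not uniform .

no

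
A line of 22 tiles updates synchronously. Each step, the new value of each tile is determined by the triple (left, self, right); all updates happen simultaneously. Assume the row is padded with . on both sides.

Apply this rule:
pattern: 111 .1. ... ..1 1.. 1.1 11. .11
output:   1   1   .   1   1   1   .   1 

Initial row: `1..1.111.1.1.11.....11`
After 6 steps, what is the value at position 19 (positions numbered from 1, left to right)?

1

1111111.111111.1...11.
111111.111111.111.11.1
11111.111111.111.11.11
1111.111111.111.11.11.
111.111111.111.11.11.1
11.111111.111.11.11.11
position 19 holds 1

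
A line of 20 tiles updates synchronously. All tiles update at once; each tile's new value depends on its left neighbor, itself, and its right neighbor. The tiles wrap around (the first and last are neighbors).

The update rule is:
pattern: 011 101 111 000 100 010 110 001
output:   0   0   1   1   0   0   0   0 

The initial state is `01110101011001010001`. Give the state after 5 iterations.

00111001111110011100

00100000000000000100
10001111111111110001
00100111111111100100
10000011111111000001
00111001111110011100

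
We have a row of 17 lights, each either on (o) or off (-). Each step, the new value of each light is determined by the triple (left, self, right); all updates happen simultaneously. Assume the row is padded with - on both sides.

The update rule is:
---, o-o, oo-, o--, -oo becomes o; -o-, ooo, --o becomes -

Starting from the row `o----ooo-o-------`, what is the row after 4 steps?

o-o---ooo-o---ooo

-ooo-o-oo-ooooooo
-o-oo-ooooo-----o
--ooooo---ooooo--
o-o---ooo-o---ooo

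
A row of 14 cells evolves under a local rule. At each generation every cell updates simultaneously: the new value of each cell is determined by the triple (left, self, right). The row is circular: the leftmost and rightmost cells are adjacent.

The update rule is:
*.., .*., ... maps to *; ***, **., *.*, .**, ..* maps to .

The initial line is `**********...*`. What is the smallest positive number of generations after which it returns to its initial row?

28

..........**..
*********...**
.........**...
********...***
........**....
*******...****
.......**.....
******...*****
......**......
*****...******
.....**.......
****...*******
....**........
***...********
...**.........
**...*********
..**..........
*...**********
.**...........
...***********
**............
..***********.
*............*
.***********..
............**
***********...
...........**.
**********...*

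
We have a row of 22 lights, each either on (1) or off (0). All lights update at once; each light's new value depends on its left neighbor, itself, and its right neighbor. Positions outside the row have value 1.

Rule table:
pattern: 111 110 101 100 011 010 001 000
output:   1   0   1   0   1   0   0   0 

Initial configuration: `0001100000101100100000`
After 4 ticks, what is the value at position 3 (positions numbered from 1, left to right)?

0

0001000000011000000000
0000000000010000000000
0000000000000000000000
0000000000000000000000
position 3 holds 0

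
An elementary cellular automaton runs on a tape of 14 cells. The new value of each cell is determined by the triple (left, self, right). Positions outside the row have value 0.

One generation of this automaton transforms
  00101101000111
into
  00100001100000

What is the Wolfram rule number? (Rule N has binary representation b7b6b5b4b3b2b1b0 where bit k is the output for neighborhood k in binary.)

position 12: 111 → 0  (bit 7 = 0)
position 5: 110 → 0  (bit 6 = 0)
position 3: 101 → 0  (bit 5 = 0)
position 8: 100 → 1  (bit 4 = 1)
position 4: 011 → 0  (bit 3 = 0)
position 2: 010 → 1  (bit 2 = 1)
position 1: 001 → 0  (bit 1 = 0)
position 0: 000 → 0  (bit 0 = 0)
bits b7..b0 = 00010100 = 20

20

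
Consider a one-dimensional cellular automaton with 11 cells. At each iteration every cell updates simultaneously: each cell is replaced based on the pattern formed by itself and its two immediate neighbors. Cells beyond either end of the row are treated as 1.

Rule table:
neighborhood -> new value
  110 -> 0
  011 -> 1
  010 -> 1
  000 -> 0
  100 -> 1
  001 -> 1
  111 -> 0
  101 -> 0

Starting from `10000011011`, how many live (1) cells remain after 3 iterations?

3

01000110010
01101101110
01001001000
count of 1: 3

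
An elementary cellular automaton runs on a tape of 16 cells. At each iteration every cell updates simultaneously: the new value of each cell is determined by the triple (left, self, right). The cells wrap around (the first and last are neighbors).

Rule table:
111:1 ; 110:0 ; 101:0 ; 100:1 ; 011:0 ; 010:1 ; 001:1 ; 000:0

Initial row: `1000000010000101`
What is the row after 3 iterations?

0101011010001110

0100000111001100
1110001010110010
0101011010001110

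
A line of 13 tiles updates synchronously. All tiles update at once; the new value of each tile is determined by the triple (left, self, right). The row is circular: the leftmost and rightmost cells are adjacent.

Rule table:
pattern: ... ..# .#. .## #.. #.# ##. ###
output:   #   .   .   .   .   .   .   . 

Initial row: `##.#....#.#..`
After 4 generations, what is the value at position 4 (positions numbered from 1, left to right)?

.....##......
####....#####
.....##......  (repeats generation 1; period 2)
generation 4: ####....#####
position 4 holds #

#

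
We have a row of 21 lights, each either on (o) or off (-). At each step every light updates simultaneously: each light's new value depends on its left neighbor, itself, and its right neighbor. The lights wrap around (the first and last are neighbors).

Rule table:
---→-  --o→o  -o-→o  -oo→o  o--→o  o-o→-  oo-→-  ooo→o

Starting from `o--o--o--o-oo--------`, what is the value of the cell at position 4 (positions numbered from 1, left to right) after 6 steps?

oooooooooo-o-o------o
ooooooooo--o-oo----oo
oooooooo-ooo-o-o--ooo
ooooooo--oo--o-oooooo
oooooo-ooo-ooo-oooooo
ooooo--oo--oo--oooooo
position 4 holds o

o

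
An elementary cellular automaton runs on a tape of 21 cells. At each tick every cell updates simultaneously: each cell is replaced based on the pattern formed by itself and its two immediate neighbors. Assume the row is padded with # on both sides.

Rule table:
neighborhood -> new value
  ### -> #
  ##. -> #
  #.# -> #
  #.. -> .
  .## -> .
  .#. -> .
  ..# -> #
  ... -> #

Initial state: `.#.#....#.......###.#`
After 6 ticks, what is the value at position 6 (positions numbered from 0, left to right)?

#

#.#..###..######.###.
##..#.##.#.######.###
##.#.#.##.#.######.##
###.#.#.##.#.######.#
####.#.#.##.#.######.
#####.#.#.##.#.######
position 6 holds #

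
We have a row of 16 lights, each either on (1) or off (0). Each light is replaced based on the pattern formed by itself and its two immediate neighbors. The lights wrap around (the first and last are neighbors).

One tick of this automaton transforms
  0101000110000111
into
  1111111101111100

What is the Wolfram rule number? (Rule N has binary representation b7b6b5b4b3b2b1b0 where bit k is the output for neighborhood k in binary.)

63

position 14: 111 → 0  (bit 7 = 0)
position 8: 110 → 0  (bit 6 = 0)
position 0: 101 → 1  (bit 5 = 1)
position 4: 100 → 1  (bit 4 = 1)
position 7: 011 → 1  (bit 3 = 1)
position 1: 010 → 1  (bit 2 = 1)
position 6: 001 → 1  (bit 1 = 1)
position 5: 000 → 1  (bit 0 = 1)
bits b7..b0 = 00111111 = 63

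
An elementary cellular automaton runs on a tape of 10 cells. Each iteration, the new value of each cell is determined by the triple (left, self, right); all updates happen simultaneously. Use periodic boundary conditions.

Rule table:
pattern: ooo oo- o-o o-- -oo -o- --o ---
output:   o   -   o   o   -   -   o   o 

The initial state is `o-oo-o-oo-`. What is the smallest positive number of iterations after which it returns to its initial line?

-o--o-o--o
o-oo-o-oo-

2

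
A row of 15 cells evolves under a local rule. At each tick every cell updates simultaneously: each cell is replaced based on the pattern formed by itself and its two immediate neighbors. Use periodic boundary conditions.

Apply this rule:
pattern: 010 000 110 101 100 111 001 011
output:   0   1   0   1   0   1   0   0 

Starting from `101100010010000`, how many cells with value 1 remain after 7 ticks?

7

tick 1: 010001000000110
tick 2: 000100011110000
tick 3: 110001001100111
tick 4: 100100000000011
tick 5: 000001111111001
tick 6: 011100111110000
tick 7: 001000011100111
count of 1: 7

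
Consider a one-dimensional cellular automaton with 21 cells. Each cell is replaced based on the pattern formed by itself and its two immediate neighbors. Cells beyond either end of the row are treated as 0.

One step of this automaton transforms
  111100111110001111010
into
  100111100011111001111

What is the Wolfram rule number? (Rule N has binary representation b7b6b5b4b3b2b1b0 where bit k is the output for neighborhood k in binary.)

127

position 1: 111 → 0  (bit 7 = 0)
position 3: 110 → 1  (bit 6 = 1)
position 18: 101 → 1  (bit 5 = 1)
position 4: 100 → 1  (bit 4 = 1)
position 0: 011 → 1  (bit 3 = 1)
position 19: 010 → 1  (bit 2 = 1)
position 5: 001 → 1  (bit 1 = 1)
position 12: 000 → 1  (bit 0 = 1)
bits b7..b0 = 01111111 = 127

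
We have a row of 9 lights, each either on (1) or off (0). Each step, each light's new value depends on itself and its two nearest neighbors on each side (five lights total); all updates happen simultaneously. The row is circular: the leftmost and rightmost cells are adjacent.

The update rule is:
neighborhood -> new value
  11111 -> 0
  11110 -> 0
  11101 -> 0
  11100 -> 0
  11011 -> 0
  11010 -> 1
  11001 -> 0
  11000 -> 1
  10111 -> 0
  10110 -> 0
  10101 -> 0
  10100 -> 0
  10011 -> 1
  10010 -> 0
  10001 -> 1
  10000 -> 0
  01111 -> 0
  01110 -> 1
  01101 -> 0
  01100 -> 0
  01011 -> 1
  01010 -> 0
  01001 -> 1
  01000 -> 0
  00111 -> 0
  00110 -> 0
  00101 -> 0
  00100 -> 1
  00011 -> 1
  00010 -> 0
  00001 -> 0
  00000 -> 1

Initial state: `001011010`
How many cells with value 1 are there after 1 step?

3

step 1: 100100100
count of 1: 3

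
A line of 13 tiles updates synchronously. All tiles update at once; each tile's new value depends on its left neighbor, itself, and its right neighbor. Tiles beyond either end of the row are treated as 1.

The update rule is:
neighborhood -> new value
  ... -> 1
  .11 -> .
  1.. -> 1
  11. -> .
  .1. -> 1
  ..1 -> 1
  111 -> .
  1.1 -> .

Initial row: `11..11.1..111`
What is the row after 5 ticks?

..11...111...
11..111...111
..11...111...  (repeats tick 1; period 2)
tick 5: ..11...111...

..11...111...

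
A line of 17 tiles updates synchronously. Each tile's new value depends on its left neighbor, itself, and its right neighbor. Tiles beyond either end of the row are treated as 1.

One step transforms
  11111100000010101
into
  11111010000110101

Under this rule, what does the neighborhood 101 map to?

At position 13 the neighborhood is 101; the next row has 0 there.

0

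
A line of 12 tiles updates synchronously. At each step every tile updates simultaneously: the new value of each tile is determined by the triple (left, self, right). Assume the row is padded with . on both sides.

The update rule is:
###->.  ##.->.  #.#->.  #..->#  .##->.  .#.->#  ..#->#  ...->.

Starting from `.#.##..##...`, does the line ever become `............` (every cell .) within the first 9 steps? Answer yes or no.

step 1: ##...##..#..
step 2: ..#.#..####.
step 3: .##.###....#
step 4: #......#..##
step 5: ##....####..
step 6: ..#..#....#.
step 7: .######..###
step 8: #......##...
step 9: ##....#..#..
step 9 is ##....#..#.., still not uniform .

no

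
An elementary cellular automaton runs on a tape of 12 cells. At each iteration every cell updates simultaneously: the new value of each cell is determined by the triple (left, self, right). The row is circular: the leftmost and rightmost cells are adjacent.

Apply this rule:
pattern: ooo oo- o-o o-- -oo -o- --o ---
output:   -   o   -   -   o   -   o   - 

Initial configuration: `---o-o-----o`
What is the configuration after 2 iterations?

-o-------o--

--o-------o-
-o-------o--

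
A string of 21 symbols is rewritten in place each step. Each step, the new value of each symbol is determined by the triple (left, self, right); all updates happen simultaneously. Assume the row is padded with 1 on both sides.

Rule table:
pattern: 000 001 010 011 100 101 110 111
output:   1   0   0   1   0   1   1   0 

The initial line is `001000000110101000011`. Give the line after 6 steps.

000011110111010011010
011010011101100011101
111100010111101010111
000101001100110101100
010010001100111011100
100000101100101110100

100000101100101110100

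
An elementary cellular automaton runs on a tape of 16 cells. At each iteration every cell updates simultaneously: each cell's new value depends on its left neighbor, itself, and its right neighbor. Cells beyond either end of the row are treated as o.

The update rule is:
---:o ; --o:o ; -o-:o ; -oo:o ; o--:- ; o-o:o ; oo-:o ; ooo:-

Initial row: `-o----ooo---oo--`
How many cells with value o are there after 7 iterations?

iteration 1: oo-oooo-o-oooo-o
iteration 2: -ooo--ooooo--ooo
iteration 3: oo-o-oo---o-oo--
iteration 4: -oooooo-oooooo-o
iteration 5: oo----ooo----ooo
iteration 6: -o-oooo-o-oooo--
iteration 7: oooo--ooooo--o-o
count of o: 11

11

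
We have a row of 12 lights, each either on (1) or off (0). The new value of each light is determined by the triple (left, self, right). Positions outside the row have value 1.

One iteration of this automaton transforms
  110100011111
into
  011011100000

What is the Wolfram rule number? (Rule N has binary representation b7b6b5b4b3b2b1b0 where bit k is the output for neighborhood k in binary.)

115

position 0: 111 → 0  (bit 7 = 0)
position 1: 110 → 1  (bit 6 = 1)
position 2: 101 → 1  (bit 5 = 1)
position 4: 100 → 1  (bit 4 = 1)
position 7: 011 → 0  (bit 3 = 0)
position 3: 010 → 0  (bit 2 = 0)
position 6: 001 → 1  (bit 1 = 1)
position 5: 000 → 1  (bit 0 = 1)
bits b7..b0 = 01110011 = 115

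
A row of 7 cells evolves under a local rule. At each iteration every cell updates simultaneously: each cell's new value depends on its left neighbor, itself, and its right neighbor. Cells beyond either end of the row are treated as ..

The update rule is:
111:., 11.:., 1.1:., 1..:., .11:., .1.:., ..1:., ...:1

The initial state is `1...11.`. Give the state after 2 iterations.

1...111

iteration 1: ..1....
iteration 2: 1...111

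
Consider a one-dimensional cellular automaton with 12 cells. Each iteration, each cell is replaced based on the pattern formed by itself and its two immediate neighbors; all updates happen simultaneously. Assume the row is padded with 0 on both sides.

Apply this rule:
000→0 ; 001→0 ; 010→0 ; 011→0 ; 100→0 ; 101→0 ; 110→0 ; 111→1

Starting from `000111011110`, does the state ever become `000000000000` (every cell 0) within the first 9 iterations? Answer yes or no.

yes

iteration 1: 000010001100
iteration 2: 000000000000
all cells are 0 at iteration 2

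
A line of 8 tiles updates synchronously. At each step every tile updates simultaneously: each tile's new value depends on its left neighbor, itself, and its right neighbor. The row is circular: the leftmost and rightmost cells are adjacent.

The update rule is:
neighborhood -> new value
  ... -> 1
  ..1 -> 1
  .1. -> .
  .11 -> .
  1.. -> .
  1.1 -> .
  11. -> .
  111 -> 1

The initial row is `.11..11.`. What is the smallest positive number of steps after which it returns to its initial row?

8

1...1...
..11..11
.1...1..
1..11..1
..1...1.
11..11..
...1...1
.11..11.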